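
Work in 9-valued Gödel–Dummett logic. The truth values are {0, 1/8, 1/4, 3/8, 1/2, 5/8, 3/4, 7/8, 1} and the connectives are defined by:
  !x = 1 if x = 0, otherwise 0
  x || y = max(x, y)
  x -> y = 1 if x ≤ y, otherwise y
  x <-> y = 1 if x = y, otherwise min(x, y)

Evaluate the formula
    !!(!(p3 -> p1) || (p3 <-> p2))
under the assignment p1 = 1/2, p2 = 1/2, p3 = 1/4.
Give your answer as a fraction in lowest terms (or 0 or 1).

1

p3 -> p1 = 1/4 -> 1/2 = 1
!(p3 -> p1) = !1 = 0
p3 <-> p2 = 1/4 <-> 1/2 = 1/4
!(p3 -> p1) || (p3 <-> p2) = 0 || 1/4 = 1/4
!(!(p3 -> p1) || (p3 <-> p2)) = !1/4 = 0
!!(!(p3 -> p1) || (p3 <-> p2)) = !0 = 1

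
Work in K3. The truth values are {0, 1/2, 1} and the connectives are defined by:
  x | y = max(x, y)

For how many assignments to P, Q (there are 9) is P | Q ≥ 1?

P = 0, Q = 0 ↦ 0  <
P = 0, Q = 1/2 ↦ 1/2  <
P = 0, Q = 1 ↦ 1  ≥
P = 1/2, Q = 0 ↦ 1/2  <
P = 1/2, Q = 1/2 ↦ 1/2  <
P = 1/2, Q = 1 ↦ 1  ≥
P = 1, Q = 0 ↦ 1  ≥
P = 1, Q = 1/2 ↦ 1  ≥
P = 1, Q = 1 ↦ 1  ≥
So 5 of the 9 assignments meet the threshold.

5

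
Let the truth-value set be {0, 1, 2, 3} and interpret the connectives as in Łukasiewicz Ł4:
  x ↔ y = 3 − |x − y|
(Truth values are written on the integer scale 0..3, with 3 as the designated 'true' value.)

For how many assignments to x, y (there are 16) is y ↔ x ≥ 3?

x = 0, y = 0 ↦ 3  ≥
x = 0, y = 1 ↦ 2  <
x = 0, y = 2 ↦ 1  <
x = 0, y = 3 ↦ 0  <
x = 1, y = 0 ↦ 2  <
x = 1, y = 1 ↦ 3  ≥
x = 1, y = 2 ↦ 2  <
x = 1, y = 3 ↦ 1  <
x = 2, y = 0 ↦ 1  <
x = 2, y = 1 ↦ 2  <
x = 2, y = 2 ↦ 3  ≥
x = 2, y = 3 ↦ 2  <
x = 3, y = 0 ↦ 0  <
x = 3, y = 1 ↦ 1  <
x = 3, y = 2 ↦ 2  <
x = 3, y = 3 ↦ 3  ≥
So 4 of the 16 assignments meet the threshold.

4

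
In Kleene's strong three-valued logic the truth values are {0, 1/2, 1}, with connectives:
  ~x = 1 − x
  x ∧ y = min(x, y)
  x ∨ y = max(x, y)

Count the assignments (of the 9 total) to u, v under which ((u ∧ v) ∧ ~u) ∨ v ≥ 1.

u = 0, v = 0 ↦ 0  <
u = 0, v = 1/2 ↦ 1/2  <
u = 0, v = 1 ↦ 1  ≥
u = 1/2, v = 0 ↦ 0  <
u = 1/2, v = 1/2 ↦ 1/2  <
u = 1/2, v = 1 ↦ 1  ≥
u = 1, v = 0 ↦ 0  <
u = 1, v = 1/2 ↦ 1/2  <
u = 1, v = 1 ↦ 1  ≥
So 3 of the 9 assignments meet the threshold.

3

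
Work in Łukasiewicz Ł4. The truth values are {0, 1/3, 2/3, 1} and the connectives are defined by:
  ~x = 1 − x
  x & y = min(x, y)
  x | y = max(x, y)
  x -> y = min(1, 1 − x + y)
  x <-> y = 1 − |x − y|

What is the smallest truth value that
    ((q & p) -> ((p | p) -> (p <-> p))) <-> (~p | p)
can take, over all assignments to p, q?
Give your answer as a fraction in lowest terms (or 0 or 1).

2/3

Take p = 1/3, q = 0:
q & p = 0 & 1/3 = 0
p | p = 1/3 | 1/3 = 1/3
p <-> p = 1/3 <-> 1/3 = 1
(p | p) -> (p <-> p) = 1/3 -> 1 = 1
(q & p) -> ((p | p) -> (p <-> p)) = 0 -> 1 = 1
~p = ~1/3 = 2/3
~p | p = 2/3 | 1/3 = 2/3
((q & p) -> ((p | p) -> (p <-> p))) <-> (~p | p) = 1 <-> 2/3 = 2/3
No assignment yields a value below 2/3, so this is the minimum.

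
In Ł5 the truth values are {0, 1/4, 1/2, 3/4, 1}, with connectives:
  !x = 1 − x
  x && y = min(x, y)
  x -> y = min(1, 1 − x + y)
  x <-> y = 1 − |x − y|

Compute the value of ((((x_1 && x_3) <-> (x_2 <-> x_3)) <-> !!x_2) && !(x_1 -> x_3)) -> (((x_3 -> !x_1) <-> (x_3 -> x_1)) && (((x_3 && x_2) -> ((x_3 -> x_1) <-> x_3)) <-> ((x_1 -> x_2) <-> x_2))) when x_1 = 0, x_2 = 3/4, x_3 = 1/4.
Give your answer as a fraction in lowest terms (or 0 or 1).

x_1 && x_3 = 0 && 1/4 = 0
x_2 <-> x_3 = 3/4 <-> 1/4 = 1/2
(x_1 && x_3) <-> (x_2 <-> x_3) = 0 <-> 1/2 = 1/2
!x_2 = !3/4 = 1/4
!!x_2 = !1/4 = 3/4
((x_1 && x_3) <-> (x_2 <-> x_3)) <-> !!x_2 = 1/2 <-> 3/4 = 3/4
x_1 -> x_3 = 0 -> 1/4 = 1
!(x_1 -> x_3) = !1 = 0
(((x_1 && x_3) <-> (x_2 <-> x_3)) <-> !!x_2) && !(x_1 -> x_3) = 3/4 && 0 = 0
!x_1 = !0 = 1
x_3 -> !x_1 = 1/4 -> 1 = 1
x_3 -> x_1 = 1/4 -> 0 = 3/4
(x_3 -> !x_1) <-> (x_3 -> x_1) = 1 <-> 3/4 = 3/4
x_3 && x_2 = 1/4 && 3/4 = 1/4
x_3 -> x_1 = 1/4 -> 0 = 3/4
(x_3 -> x_1) <-> x_3 = 3/4 <-> 1/4 = 1/2
(x_3 && x_2) -> ((x_3 -> x_1) <-> x_3) = 1/4 -> 1/2 = 1
x_1 -> x_2 = 0 -> 3/4 = 1
(x_1 -> x_2) <-> x_2 = 1 <-> 3/4 = 3/4
((x_3 && x_2) -> ((x_3 -> x_1) <-> x_3)) <-> ((x_1 -> x_2) <-> x_2) = 1 <-> 3/4 = 3/4
((x_3 -> !x_1) <-> (x_3 -> x_1)) && (((x_3 && x_2) -> ((x_3 -> x_1) <-> x_3)) <-> ((x_1 -> x_2) <-> x_2)) = 3/4 && 3/4 = 3/4
((((x_1 && x_3) <-> (x_2 <-> x_3)) <-> !!x_2) && !(x_1 -> x_3)) -> (((x_3 -> !x_1) <-> (x_3 -> x_1)) && (((x_3 && x_2) -> ((x_3 -> x_1) <-> x_3)) <-> ((x_1 -> x_2) <-> x_2))) = 0 -> 3/4 = 1

1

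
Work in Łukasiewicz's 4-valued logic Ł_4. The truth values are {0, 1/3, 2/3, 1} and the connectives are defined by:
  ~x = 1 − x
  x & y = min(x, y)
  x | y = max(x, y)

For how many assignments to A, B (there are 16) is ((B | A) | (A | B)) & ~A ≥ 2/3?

4

A = 0, B = 0 ↦ 0  <
A = 0, B = 1/3 ↦ 1/3  <
A = 0, B = 2/3 ↦ 2/3  ≥
A = 0, B = 1 ↦ 1  ≥
A = 1/3, B = 0 ↦ 1/3  <
A = 1/3, B = 1/3 ↦ 1/3  <
A = 1/3, B = 2/3 ↦ 2/3  ≥
A = 1/3, B = 1 ↦ 2/3  ≥
A = 2/3, B = 0 ↦ 1/3  <
A = 2/3, B = 1/3 ↦ 1/3  <
A = 2/3, B = 2/3 ↦ 1/3  <
A = 2/3, B = 1 ↦ 1/3  <
A = 1, B = 0 ↦ 0  <
A = 1, B = 1/3 ↦ 0  <
A = 1, B = 2/3 ↦ 0  <
A = 1, B = 1 ↦ 0  <
So 4 of the 16 assignments meet the threshold.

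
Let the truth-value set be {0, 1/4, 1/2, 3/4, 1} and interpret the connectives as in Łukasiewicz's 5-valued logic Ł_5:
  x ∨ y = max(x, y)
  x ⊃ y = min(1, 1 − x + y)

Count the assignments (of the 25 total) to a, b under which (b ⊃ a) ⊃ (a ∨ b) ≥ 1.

value 1: 13 assignments (counts)
value 3/4: 5 assignments
value 1/2: 4 assignments
value 1/4: 2 assignments
value 0: 1 assignment
So 13 of the 25 assignments meet the threshold.

13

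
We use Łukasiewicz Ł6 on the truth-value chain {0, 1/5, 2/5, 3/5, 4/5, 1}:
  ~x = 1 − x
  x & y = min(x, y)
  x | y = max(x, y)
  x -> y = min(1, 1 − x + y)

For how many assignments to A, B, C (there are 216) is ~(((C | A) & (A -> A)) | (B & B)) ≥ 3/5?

value 1: 1 assignment (counts)
value 4/5: 7 assignments (counts)
value 3/5: 19 assignments (counts)
value 2/5: 37 assignments
value 1/5: 61 assignments
value 0: 91 assignments
So 27 of the 216 assignments meet the threshold.

27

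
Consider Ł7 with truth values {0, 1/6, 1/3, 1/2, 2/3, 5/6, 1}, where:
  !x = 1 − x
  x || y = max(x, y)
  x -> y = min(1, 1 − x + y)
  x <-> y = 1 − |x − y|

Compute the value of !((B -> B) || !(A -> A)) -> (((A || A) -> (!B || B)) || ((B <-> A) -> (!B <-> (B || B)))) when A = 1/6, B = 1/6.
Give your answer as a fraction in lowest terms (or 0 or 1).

B -> B = 1/6 -> 1/6 = 1
A -> A = 1/6 -> 1/6 = 1
!(A -> A) = !1 = 0
(B -> B) || !(A -> A) = 1 || 0 = 1
!((B -> B) || !(A -> A)) = !1 = 0
A || A = 1/6 || 1/6 = 1/6
!B = !1/6 = 5/6
!B || B = 5/6 || 1/6 = 5/6
(A || A) -> (!B || B) = 1/6 -> 5/6 = 1
B <-> A = 1/6 <-> 1/6 = 1
!B = !1/6 = 5/6
B || B = 1/6 || 1/6 = 1/6
!B <-> (B || B) = 5/6 <-> 1/6 = 1/3
(B <-> A) -> (!B <-> (B || B)) = 1 -> 1/3 = 1/3
((A || A) -> (!B || B)) || ((B <-> A) -> (!B <-> (B || B))) = 1 || 1/3 = 1
!((B -> B) || !(A -> A)) -> (((A || A) -> (!B || B)) || ((B <-> A) -> (!B <-> (B || B)))) = 0 -> 1 = 1

1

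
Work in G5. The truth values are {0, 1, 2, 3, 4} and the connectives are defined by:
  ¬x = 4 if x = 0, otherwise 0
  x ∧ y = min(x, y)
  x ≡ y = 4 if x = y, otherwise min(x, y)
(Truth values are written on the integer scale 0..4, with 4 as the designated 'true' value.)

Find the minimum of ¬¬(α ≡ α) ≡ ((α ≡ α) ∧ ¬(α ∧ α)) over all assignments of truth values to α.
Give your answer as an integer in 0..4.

0

Take α = 1:
α ≡ α = 1 ≡ 1 = 4
¬(α ≡ α) = ¬4 = 0
¬¬(α ≡ α) = ¬0 = 4
α ≡ α = 1 ≡ 1 = 4
α ∧ α = 1 ∧ 1 = 1
¬(α ∧ α) = ¬1 = 0
(α ≡ α) ∧ ¬(α ∧ α) = 4 ∧ 0 = 0
¬¬(α ≡ α) ≡ ((α ≡ α) ∧ ¬(α ∧ α)) = 4 ≡ 0 = 0
No assignment yields a value below 0, so this is the minimum.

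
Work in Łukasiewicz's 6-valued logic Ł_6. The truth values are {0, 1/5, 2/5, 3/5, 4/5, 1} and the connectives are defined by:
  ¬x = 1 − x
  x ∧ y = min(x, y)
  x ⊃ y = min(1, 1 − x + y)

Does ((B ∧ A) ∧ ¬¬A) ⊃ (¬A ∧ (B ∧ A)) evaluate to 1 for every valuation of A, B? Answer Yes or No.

No

Counterexample: take A = 3/5, B = 3/5.
B ∧ A = 3/5 ∧ 3/5 = 3/5
¬A = ¬3/5 = 2/5
¬¬A = ¬2/5 = 3/5
(B ∧ A) ∧ ¬¬A = 3/5 ∧ 3/5 = 3/5
¬A = ¬3/5 = 2/5
B ∧ A = 3/5 ∧ 3/5 = 3/5
¬A ∧ (B ∧ A) = 2/5 ∧ 3/5 = 2/5
((B ∧ A) ∧ ¬¬A) ⊃ (¬A ∧ (B ∧ A)) = 3/5 ⊃ 2/5 = 4/5
This gives 4/5 ≠ 1.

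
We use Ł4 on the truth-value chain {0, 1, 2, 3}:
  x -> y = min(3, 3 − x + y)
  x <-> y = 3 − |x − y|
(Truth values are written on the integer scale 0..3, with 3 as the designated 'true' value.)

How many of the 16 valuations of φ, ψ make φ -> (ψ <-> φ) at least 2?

φ = 0, ψ = 0 ↦ 3  ≥
φ = 0, ψ = 1 ↦ 3  ≥
φ = 0, ψ = 2 ↦ 3  ≥
φ = 0, ψ = 3 ↦ 3  ≥
φ = 1, ψ = 0 ↦ 3  ≥
φ = 1, ψ = 1 ↦ 3  ≥
φ = 1, ψ = 2 ↦ 3  ≥
φ = 1, ψ = 3 ↦ 3  ≥
φ = 2, ψ = 0 ↦ 2  ≥
φ = 2, ψ = 1 ↦ 3  ≥
φ = 2, ψ = 2 ↦ 3  ≥
φ = 2, ψ = 3 ↦ 3  ≥
φ = 3, ψ = 0 ↦ 0  <
φ = 3, ψ = 1 ↦ 1  <
φ = 3, ψ = 2 ↦ 2  ≥
φ = 3, ψ = 3 ↦ 3  ≥
So 14 of the 16 assignments meet the threshold.

14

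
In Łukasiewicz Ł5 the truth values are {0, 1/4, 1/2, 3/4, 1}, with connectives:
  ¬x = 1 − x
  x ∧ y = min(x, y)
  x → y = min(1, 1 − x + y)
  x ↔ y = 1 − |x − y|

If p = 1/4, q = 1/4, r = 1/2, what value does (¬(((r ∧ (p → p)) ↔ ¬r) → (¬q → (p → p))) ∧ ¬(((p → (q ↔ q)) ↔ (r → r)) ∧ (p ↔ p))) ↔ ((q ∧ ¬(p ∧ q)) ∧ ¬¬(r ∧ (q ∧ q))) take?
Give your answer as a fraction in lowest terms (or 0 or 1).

p → p = 1/4 → 1/4 = 1
r ∧ (p → p) = 1/2 ∧ 1 = 1/2
¬r = ¬1/2 = 1/2
(r ∧ (p → p)) ↔ ¬r = 1/2 ↔ 1/2 = 1
¬q = ¬1/4 = 3/4
p → p = 1/4 → 1/4 = 1
¬q → (p → p) = 3/4 → 1 = 1
((r ∧ (p → p)) ↔ ¬r) → (¬q → (p → p)) = 1 → 1 = 1
¬(((r ∧ (p → p)) ↔ ¬r) → (¬q → (p → p))) = ¬1 = 0
q ↔ q = 1/4 ↔ 1/4 = 1
p → (q ↔ q) = 1/4 → 1 = 1
r → r = 1/2 → 1/2 = 1
(p → (q ↔ q)) ↔ (r → r) = 1 ↔ 1 = 1
p ↔ p = 1/4 ↔ 1/4 = 1
((p → (q ↔ q)) ↔ (r → r)) ∧ (p ↔ p) = 1 ∧ 1 = 1
¬(((p → (q ↔ q)) ↔ (r → r)) ∧ (p ↔ p)) = ¬1 = 0
¬(((r ∧ (p → p)) ↔ ¬r) → (¬q → (p → p))) ∧ ¬(((p → (q ↔ q)) ↔ (r → r)) ∧ (p ↔ p)) = 0 ∧ 0 = 0
p ∧ q = 1/4 ∧ 1/4 = 1/4
¬(p ∧ q) = ¬1/4 = 3/4
q ∧ ¬(p ∧ q) = 1/4 ∧ 3/4 = 1/4
q ∧ q = 1/4 ∧ 1/4 = 1/4
r ∧ (q ∧ q) = 1/2 ∧ 1/4 = 1/4
¬(r ∧ (q ∧ q)) = ¬1/4 = 3/4
¬¬(r ∧ (q ∧ q)) = ¬3/4 = 1/4
(q ∧ ¬(p ∧ q)) ∧ ¬¬(r ∧ (q ∧ q)) = 1/4 ∧ 1/4 = 1/4
(¬(((r ∧ (p → p)) ↔ ¬r) → (¬q → (p → p))) ∧ ¬(((p → (q ↔ q)) ↔ (r → r)) ∧ (p ↔ p))) ↔ ((q ∧ ¬(p ∧ q)) ∧ ¬¬(r ∧ (q ∧ q))) = 0 ↔ 1/4 = 3/4

3/4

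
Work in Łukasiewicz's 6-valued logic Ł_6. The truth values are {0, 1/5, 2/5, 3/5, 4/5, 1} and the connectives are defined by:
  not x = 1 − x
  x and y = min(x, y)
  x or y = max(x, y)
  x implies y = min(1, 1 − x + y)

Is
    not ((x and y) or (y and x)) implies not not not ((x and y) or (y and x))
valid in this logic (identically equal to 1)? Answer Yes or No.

Yes

At x = 3/5, y = 4/5, for instance:
x and y = 3/5 and 4/5 = 3/5
y and x = 4/5 and 3/5 = 3/5
(x and y) or (y and x) = 3/5 or 3/5 = 3/5
not ((x and y) or (y and x)) = not 3/5 = 2/5
not not ((x and y) or (y and x)) = not 2/5 = 3/5
not not not ((x and y) or (y and x)) = not 3/5 = 2/5
not ((x and y) or (y and x)) implies not not not ((x and y) or (y and x)) = 2/5 implies 2/5 = 1
and checking the remaining 35 assignments likewise gives ≥ 1 in every case.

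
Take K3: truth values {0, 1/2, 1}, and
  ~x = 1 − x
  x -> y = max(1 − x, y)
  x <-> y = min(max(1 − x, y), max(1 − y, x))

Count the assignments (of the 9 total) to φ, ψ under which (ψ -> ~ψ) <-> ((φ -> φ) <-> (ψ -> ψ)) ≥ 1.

2

φ = 0, ψ = 0 ↦ 1  ≥
φ = 0, ψ = 1/2 ↦ 1/2  <
φ = 0, ψ = 1 ↦ 0  <
φ = 1/2, ψ = 0 ↦ 1/2  <
φ = 1/2, ψ = 1/2 ↦ 1/2  <
φ = 1/2, ψ = 1 ↦ 1/2  <
φ = 1, ψ = 0 ↦ 1  ≥
φ = 1, ψ = 1/2 ↦ 1/2  <
φ = 1, ψ = 1 ↦ 0  <
So 2 of the 9 assignments meet the threshold.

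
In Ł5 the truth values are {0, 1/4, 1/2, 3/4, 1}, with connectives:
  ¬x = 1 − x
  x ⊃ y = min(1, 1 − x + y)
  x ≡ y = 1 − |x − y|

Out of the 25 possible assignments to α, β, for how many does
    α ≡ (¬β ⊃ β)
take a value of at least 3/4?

value 1: 5 assignments (counts)
value 3/4: 6 assignments (counts)
value 1/2: 6 assignments
value 1/4: 4 assignments
value 0: 4 assignments
So 11 of the 25 assignments meet the threshold.

11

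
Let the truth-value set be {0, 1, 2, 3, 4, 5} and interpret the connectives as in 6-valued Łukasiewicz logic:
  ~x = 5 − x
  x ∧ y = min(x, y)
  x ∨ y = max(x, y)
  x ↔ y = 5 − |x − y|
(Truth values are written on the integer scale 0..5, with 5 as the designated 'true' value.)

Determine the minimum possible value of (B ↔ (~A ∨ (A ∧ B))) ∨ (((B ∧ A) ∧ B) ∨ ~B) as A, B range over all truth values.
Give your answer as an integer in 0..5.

3

Take A = 0, B = 2:
~A = ~0 = 5
A ∧ B = 0 ∧ 2 = 0
~A ∨ (A ∧ B) = 5 ∨ 0 = 5
B ↔ (~A ∨ (A ∧ B)) = 2 ↔ 5 = 2
B ∧ A = 2 ∧ 0 = 0
(B ∧ A) ∧ B = 0 ∧ 2 = 0
~B = ~2 = 3
((B ∧ A) ∧ B) ∨ ~B = 0 ∨ 3 = 3
(B ↔ (~A ∨ (A ∧ B))) ∨ (((B ∧ A) ∧ B) ∨ ~B) = 2 ∨ 3 = 3
No assignment yields a value below 3, so this is the minimum.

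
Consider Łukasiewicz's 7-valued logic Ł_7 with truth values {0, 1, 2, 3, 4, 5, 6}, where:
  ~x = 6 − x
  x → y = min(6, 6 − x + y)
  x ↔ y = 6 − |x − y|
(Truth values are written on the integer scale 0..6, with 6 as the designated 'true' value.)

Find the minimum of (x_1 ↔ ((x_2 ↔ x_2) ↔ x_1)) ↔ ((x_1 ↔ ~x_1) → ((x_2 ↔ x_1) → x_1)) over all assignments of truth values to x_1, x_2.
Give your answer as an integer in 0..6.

Take x_1 = 3, x_2 = 3:
x_2 ↔ x_2 = 3 ↔ 3 = 6
(x_2 ↔ x_2) ↔ x_1 = 6 ↔ 3 = 3
x_1 ↔ ((x_2 ↔ x_2) ↔ x_1) = 3 ↔ 3 = 6
~x_1 = ~3 = 3
x_1 ↔ ~x_1 = 3 ↔ 3 = 6
x_2 ↔ x_1 = 3 ↔ 3 = 6
(x_2 ↔ x_1) → x_1 = 6 → 3 = 3
(x_1 ↔ ~x_1) → ((x_2 ↔ x_1) → x_1) = 6 → 3 = 3
(x_1 ↔ ((x_2 ↔ x_2) ↔ x_1)) ↔ ((x_1 ↔ ~x_1) → ((x_2 ↔ x_1) → x_1)) = 6 ↔ 3 = 3
No assignment yields a value below 3, so this is the minimum.

3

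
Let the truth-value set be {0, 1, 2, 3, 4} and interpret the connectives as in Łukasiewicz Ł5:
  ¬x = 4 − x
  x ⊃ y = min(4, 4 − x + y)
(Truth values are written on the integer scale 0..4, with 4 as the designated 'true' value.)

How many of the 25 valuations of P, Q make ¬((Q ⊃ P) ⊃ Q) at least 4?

5

value 4: 5 assignments (counts)
value 3: 4 assignments
value 2: 4 assignments
value 1: 3 assignments
value 0: 9 assignments
So 5 of the 25 assignments meet the threshold.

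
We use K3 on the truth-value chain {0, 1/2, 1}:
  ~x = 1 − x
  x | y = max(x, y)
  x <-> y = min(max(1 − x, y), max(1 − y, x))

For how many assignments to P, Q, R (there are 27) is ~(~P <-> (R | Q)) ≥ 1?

value 1: 6 assignments (counts)
value 1/2: 15 assignments
value 0: 6 assignments
So 6 of the 27 assignments meet the threshold.

6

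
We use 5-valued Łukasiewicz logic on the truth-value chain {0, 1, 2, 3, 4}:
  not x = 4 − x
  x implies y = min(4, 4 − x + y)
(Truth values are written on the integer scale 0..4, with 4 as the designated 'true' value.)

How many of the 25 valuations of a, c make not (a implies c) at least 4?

value 4: 1 assignment (counts)
value 3: 2 assignments
value 2: 3 assignments
value 1: 4 assignments
value 0: 15 assignments
So 1 of the 25 assignments meets the threshold.

1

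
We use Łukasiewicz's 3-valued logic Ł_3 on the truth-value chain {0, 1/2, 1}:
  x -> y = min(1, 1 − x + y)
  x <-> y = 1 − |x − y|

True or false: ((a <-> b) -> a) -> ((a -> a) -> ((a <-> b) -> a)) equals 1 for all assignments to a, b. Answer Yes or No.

Yes

a = 0, b = 0 ↦ 1
a = 0, b = 1/2 ↦ 1
a = 0, b = 1 ↦ 1
a = 1/2, b = 0 ↦ 1
a = 1/2, b = 1/2 ↦ 1
a = 1/2, b = 1 ↦ 1
a = 1, b = 0 ↦ 1
a = 1, b = 1/2 ↦ 1
a = 1, b = 1 ↦ 1
Every assignment gives a value ≥ 1.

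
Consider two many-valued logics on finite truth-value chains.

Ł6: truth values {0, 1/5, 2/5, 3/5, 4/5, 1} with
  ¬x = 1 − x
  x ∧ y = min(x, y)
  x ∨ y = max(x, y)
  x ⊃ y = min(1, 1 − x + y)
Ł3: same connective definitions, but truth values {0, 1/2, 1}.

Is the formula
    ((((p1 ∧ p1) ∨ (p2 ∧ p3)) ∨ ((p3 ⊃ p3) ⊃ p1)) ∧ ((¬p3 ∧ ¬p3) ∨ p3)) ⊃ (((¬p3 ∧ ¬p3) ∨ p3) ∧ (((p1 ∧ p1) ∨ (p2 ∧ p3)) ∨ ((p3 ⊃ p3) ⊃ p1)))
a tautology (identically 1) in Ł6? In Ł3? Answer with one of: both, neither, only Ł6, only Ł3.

both

In Ł6: every assignment gives 1 — tautology.
In Ł3: every assignment gives 1 — tautology.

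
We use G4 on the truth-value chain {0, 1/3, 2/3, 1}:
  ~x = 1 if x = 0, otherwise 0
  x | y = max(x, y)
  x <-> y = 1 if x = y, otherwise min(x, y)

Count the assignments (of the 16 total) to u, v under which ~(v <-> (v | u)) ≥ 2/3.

3

u = 0, v = 0 ↦ 0  <
u = 0, v = 1/3 ↦ 0  <
u = 0, v = 2/3 ↦ 0  <
u = 0, v = 1 ↦ 0  <
u = 1/3, v = 0 ↦ 1  ≥
u = 1/3, v = 1/3 ↦ 0  <
u = 1/3, v = 2/3 ↦ 0  <
u = 1/3, v = 1 ↦ 0  <
u = 2/3, v = 0 ↦ 1  ≥
u = 2/3, v = 1/3 ↦ 0  <
u = 2/3, v = 2/3 ↦ 0  <
u = 2/3, v = 1 ↦ 0  <
u = 1, v = 0 ↦ 1  ≥
u = 1, v = 1/3 ↦ 0  <
u = 1, v = 2/3 ↦ 0  <
u = 1, v = 1 ↦ 0  <
So 3 of the 16 assignments meet the threshold.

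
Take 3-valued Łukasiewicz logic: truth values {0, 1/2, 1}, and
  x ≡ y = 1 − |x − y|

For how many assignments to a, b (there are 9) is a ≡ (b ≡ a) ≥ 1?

4

a = 0, b = 0 ↦ 0  <
a = 0, b = 1/2 ↦ 1/2  <
a = 0, b = 1 ↦ 1  ≥
a = 1/2, b = 0 ↦ 1  ≥
a = 1/2, b = 1/2 ↦ 1/2  <
a = 1/2, b = 1 ↦ 1  ≥
a = 1, b = 0 ↦ 0  <
a = 1, b = 1/2 ↦ 1/2  <
a = 1, b = 1 ↦ 1  ≥
So 4 of the 9 assignments meet the threshold.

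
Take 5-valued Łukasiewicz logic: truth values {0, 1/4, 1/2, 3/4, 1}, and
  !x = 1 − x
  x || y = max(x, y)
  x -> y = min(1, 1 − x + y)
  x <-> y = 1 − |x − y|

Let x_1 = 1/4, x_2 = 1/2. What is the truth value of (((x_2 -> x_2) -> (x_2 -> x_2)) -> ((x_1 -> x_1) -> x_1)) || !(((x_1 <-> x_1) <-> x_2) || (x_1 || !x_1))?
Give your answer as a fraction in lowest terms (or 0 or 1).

1/4

x_2 -> x_2 = 1/2 -> 1/2 = 1
x_2 -> x_2 = 1/2 -> 1/2 = 1
(x_2 -> x_2) -> (x_2 -> x_2) = 1 -> 1 = 1
x_1 -> x_1 = 1/4 -> 1/4 = 1
(x_1 -> x_1) -> x_1 = 1 -> 1/4 = 1/4
((x_2 -> x_2) -> (x_2 -> x_2)) -> ((x_1 -> x_1) -> x_1) = 1 -> 1/4 = 1/4
x_1 <-> x_1 = 1/4 <-> 1/4 = 1
(x_1 <-> x_1) <-> x_2 = 1 <-> 1/2 = 1/2
!x_1 = !1/4 = 3/4
x_1 || !x_1 = 1/4 || 3/4 = 3/4
((x_1 <-> x_1) <-> x_2) || (x_1 || !x_1) = 1/2 || 3/4 = 3/4
!(((x_1 <-> x_1) <-> x_2) || (x_1 || !x_1)) = !3/4 = 1/4
(((x_2 -> x_2) -> (x_2 -> x_2)) -> ((x_1 -> x_1) -> x_1)) || !(((x_1 <-> x_1) <-> x_2) || (x_1 || !x_1)) = 1/4 || 1/4 = 1/4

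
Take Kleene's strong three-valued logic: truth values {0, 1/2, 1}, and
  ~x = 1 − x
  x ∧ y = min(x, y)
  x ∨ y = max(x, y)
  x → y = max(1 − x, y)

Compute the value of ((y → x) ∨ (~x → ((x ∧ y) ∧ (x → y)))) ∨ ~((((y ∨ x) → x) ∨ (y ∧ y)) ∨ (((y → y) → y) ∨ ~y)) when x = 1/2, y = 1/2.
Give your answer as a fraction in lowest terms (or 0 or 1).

1/2

y → x = 1/2 → 1/2 = 1/2
~x = ~1/2 = 1/2
x ∧ y = 1/2 ∧ 1/2 = 1/2
x → y = 1/2 → 1/2 = 1/2
(x ∧ y) ∧ (x → y) = 1/2 ∧ 1/2 = 1/2
~x → ((x ∧ y) ∧ (x → y)) = 1/2 → 1/2 = 1/2
(y → x) ∨ (~x → ((x ∧ y) ∧ (x → y))) = 1/2 ∨ 1/2 = 1/2
y ∨ x = 1/2 ∨ 1/2 = 1/2
(y ∨ x) → x = 1/2 → 1/2 = 1/2
y ∧ y = 1/2 ∧ 1/2 = 1/2
((y ∨ x) → x) ∨ (y ∧ y) = 1/2 ∨ 1/2 = 1/2
y → y = 1/2 → 1/2 = 1/2
(y → y) → y = 1/2 → 1/2 = 1/2
~y = ~1/2 = 1/2
((y → y) → y) ∨ ~y = 1/2 ∨ 1/2 = 1/2
(((y ∨ x) → x) ∨ (y ∧ y)) ∨ (((y → y) → y) ∨ ~y) = 1/2 ∨ 1/2 = 1/2
~((((y ∨ x) → x) ∨ (y ∧ y)) ∨ (((y → y) → y) ∨ ~y)) = ~1/2 = 1/2
((y → x) ∨ (~x → ((x ∧ y) ∧ (x → y)))) ∨ ~((((y ∨ x) → x) ∨ (y ∧ y)) ∨ (((y → y) → y) ∨ ~y)) = 1/2 ∨ 1/2 = 1/2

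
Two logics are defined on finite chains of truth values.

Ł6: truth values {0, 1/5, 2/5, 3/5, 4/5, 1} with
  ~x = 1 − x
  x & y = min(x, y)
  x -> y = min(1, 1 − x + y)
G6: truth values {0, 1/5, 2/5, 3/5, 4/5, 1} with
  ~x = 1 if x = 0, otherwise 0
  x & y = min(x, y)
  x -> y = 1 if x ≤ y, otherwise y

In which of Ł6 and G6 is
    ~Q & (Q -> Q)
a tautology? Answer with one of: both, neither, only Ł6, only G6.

neither

In Ł6: at Q = 1/5 the value is 4/5 — not a tautology.
In G6: at Q = 1/5 the value is 0 — not a tautology.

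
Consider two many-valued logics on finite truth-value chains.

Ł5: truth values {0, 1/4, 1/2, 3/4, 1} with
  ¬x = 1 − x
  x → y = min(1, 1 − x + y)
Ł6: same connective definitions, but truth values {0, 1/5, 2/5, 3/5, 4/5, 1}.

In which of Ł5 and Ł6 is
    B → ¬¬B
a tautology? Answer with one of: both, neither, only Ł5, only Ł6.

In Ł5: every assignment gives 1 — tautology.
In Ł6: every assignment gives 1 — tautology.

both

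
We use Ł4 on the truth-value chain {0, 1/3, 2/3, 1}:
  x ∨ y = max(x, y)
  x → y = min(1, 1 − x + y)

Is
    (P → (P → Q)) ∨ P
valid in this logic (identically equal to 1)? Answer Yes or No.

Counterexample: take P = 2/3, Q = 0.
P → Q = 2/3 → 0 = 1/3
P → (P → Q) = 2/3 → 1/3 = 2/3
(P → (P → Q)) ∨ P = 2/3 ∨ 2/3 = 2/3
This gives 2/3 ≠ 1.

No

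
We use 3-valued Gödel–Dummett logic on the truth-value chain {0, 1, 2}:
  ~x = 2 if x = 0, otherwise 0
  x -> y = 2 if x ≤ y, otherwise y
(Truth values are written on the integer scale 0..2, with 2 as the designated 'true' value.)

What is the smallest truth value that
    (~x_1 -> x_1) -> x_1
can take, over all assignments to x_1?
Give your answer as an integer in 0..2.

1

Take x_1 = 1:
~x_1 = ~1 = 0
~x_1 -> x_1 = 0 -> 1 = 2
(~x_1 -> x_1) -> x_1 = 2 -> 1 = 1
No assignment yields a value below 1, so this is the minimum.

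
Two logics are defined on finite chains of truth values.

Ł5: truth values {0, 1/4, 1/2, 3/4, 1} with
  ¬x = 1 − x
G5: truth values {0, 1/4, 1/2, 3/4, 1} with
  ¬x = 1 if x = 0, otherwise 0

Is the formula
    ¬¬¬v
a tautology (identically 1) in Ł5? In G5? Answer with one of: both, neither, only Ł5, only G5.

In Ł5: at v = 1/4 the value is 3/4 — not a tautology.
In G5: at v = 1/4 the value is 0 — not a tautology.

neither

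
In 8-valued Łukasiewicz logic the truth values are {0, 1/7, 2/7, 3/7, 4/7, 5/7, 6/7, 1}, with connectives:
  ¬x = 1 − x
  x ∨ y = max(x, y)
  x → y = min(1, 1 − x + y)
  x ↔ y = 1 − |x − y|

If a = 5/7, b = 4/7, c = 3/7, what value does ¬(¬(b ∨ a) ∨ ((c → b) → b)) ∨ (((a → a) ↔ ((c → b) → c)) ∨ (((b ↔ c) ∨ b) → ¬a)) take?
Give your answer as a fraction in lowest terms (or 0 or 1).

3/7

b ∨ a = 4/7 ∨ 5/7 = 5/7
¬(b ∨ a) = ¬5/7 = 2/7
c → b = 3/7 → 4/7 = 1
(c → b) → b = 1 → 4/7 = 4/7
¬(b ∨ a) ∨ ((c → b) → b) = 2/7 ∨ 4/7 = 4/7
¬(¬(b ∨ a) ∨ ((c → b) → b)) = ¬4/7 = 3/7
a → a = 5/7 → 5/7 = 1
c → b = 3/7 → 4/7 = 1
(c → b) → c = 1 → 3/7 = 3/7
(a → a) ↔ ((c → b) → c) = 1 ↔ 3/7 = 3/7
b ↔ c = 4/7 ↔ 3/7 = 6/7
(b ↔ c) ∨ b = 6/7 ∨ 4/7 = 6/7
¬a = ¬5/7 = 2/7
((b ↔ c) ∨ b) → ¬a = 6/7 → 2/7 = 3/7
((a → a) ↔ ((c → b) → c)) ∨ (((b ↔ c) ∨ b) → ¬a) = 3/7 ∨ 3/7 = 3/7
¬(¬(b ∨ a) ∨ ((c → b) → b)) ∨ (((a → a) ↔ ((c → b) → c)) ∨ (((b ↔ c) ∨ b) → ¬a)) = 3/7 ∨ 3/7 = 3/7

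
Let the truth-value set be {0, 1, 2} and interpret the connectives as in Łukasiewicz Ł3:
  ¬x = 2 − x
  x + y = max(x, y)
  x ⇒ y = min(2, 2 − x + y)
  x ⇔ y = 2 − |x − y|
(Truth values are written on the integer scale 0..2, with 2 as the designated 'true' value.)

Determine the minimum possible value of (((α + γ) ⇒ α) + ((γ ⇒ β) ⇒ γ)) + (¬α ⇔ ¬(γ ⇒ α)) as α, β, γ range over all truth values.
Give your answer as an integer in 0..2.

1

Take α = 0, β = 1, γ = 1:
α + γ = 0 + 1 = 1
(α + γ) ⇒ α = 1 ⇒ 0 = 1
γ ⇒ β = 1 ⇒ 1 = 2
(γ ⇒ β) ⇒ γ = 2 ⇒ 1 = 1
((α + γ) ⇒ α) + ((γ ⇒ β) ⇒ γ) = 1 + 1 = 1
¬α = ¬0 = 2
γ ⇒ α = 1 ⇒ 0 = 1
¬(γ ⇒ α) = ¬1 = 1
¬α ⇔ ¬(γ ⇒ α) = 2 ⇔ 1 = 1
(((α + γ) ⇒ α) + ((γ ⇒ β) ⇒ γ)) + (¬α ⇔ ¬(γ ⇒ α)) = 1 + 1 = 1
No assignment yields a value below 1, so this is the minimum.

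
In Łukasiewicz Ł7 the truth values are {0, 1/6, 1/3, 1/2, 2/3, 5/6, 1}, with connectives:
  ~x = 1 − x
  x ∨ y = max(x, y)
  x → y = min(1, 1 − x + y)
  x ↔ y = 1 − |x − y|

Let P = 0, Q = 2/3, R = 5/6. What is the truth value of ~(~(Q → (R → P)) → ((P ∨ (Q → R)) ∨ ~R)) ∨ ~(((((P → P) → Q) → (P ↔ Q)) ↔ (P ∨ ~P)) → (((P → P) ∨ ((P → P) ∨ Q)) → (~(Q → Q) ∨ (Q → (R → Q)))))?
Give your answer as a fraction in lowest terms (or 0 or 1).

R → P = 5/6 → 0 = 1/6
Q → (R → P) = 2/3 → 1/6 = 1/2
~(Q → (R → P)) = ~1/2 = 1/2
Q → R = 2/3 → 5/6 = 1
P ∨ (Q → R) = 0 ∨ 1 = 1
~R = ~5/6 = 1/6
(P ∨ (Q → R)) ∨ ~R = 1 ∨ 1/6 = 1
~(Q → (R → P)) → ((P ∨ (Q → R)) ∨ ~R) = 1/2 → 1 = 1
~(~(Q → (R → P)) → ((P ∨ (Q → R)) ∨ ~R)) = ~1 = 0
P → P = 0 → 0 = 1
(P → P) → Q = 1 → 2/3 = 2/3
P ↔ Q = 0 ↔ 2/3 = 1/3
((P → P) → Q) → (P ↔ Q) = 2/3 → 1/3 = 2/3
~P = ~0 = 1
P ∨ ~P = 0 ∨ 1 = 1
(((P → P) → Q) → (P ↔ Q)) ↔ (P ∨ ~P) = 2/3 ↔ 1 = 2/3
P → P = 0 → 0 = 1
P → P = 0 → 0 = 1
(P → P) ∨ Q = 1 ∨ 2/3 = 1
(P → P) ∨ ((P → P) ∨ Q) = 1 ∨ 1 = 1
Q → Q = 2/3 → 2/3 = 1
~(Q → Q) = ~1 = 0
R → Q = 5/6 → 2/3 = 5/6
Q → (R → Q) = 2/3 → 5/6 = 1
~(Q → Q) ∨ (Q → (R → Q)) = 0 ∨ 1 = 1
((P → P) ∨ ((P → P) ∨ Q)) → (~(Q → Q) ∨ (Q → (R → Q))) = 1 → 1 = 1
((((P → P) → Q) → (P ↔ Q)) ↔ (P ∨ ~P)) → (((P → P) ∨ ((P → P) ∨ Q)) → (~(Q → Q) ∨ (Q → (R → Q)))) = 2/3 → 1 = 1
~(((((P → P) → Q) → (P ↔ Q)) ↔ (P ∨ ~P)) → (((P → P) ∨ ((P → P) ∨ Q)) → (~(Q → Q) ∨ (Q → (R → Q))))) = ~1 = 0
~(~(Q → (R → P)) → ((P ∨ (Q → R)) ∨ ~R)) ∨ ~(((((P → P) → Q) → (P ↔ Q)) ↔ (P ∨ ~P)) → (((P → P) ∨ ((P → P) ∨ Q)) → (~(Q → Q) ∨ (Q → (R → Q))))) = 0 ∨ 0 = 0

0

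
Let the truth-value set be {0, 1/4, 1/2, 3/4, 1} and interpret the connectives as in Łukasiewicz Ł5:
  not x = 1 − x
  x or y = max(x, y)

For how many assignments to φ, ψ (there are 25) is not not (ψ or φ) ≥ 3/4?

value 1: 9 assignments (counts)
value 3/4: 7 assignments (counts)
value 1/2: 5 assignments
value 1/4: 3 assignments
value 0: 1 assignment
So 16 of the 25 assignments meet the threshold.

16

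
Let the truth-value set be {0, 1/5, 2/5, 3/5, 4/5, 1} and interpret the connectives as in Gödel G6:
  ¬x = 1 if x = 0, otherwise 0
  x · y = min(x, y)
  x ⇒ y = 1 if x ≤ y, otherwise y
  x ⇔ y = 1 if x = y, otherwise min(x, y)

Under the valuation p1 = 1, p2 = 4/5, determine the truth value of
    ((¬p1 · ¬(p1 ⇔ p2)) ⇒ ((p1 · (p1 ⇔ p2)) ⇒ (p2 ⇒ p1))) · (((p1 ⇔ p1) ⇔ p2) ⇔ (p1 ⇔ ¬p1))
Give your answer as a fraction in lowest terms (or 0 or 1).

¬p1 = ¬1 = 0
p1 ⇔ p2 = 1 ⇔ 4/5 = 4/5
¬(p1 ⇔ p2) = ¬4/5 = 0
¬p1 · ¬(p1 ⇔ p2) = 0 · 0 = 0
p1 ⇔ p2 = 1 ⇔ 4/5 = 4/5
p1 · (p1 ⇔ p2) = 1 · 4/5 = 4/5
p2 ⇒ p1 = 4/5 ⇒ 1 = 1
(p1 · (p1 ⇔ p2)) ⇒ (p2 ⇒ p1) = 4/5 ⇒ 1 = 1
(¬p1 · ¬(p1 ⇔ p2)) ⇒ ((p1 · (p1 ⇔ p2)) ⇒ (p2 ⇒ p1)) = 0 ⇒ 1 = 1
p1 ⇔ p1 = 1 ⇔ 1 = 1
(p1 ⇔ p1) ⇔ p2 = 1 ⇔ 4/5 = 4/5
¬p1 = ¬1 = 0
p1 ⇔ ¬p1 = 1 ⇔ 0 = 0
((p1 ⇔ p1) ⇔ p2) ⇔ (p1 ⇔ ¬p1) = 4/5 ⇔ 0 = 0
((¬p1 · ¬(p1 ⇔ p2)) ⇒ ((p1 · (p1 ⇔ p2)) ⇒ (p2 ⇒ p1))) · (((p1 ⇔ p1) ⇔ p2) ⇔ (p1 ⇔ ¬p1)) = 1 · 0 = 0

0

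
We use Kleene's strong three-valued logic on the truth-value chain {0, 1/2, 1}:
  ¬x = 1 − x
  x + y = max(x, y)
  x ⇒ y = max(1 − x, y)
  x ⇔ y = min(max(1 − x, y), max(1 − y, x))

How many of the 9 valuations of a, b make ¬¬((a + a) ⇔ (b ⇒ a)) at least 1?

a = 0, b = 0 ↦ 0  <
a = 0, b = 1/2 ↦ 1/2  <
a = 0, b = 1 ↦ 1  ≥
a = 1/2, b = 0 ↦ 1/2  <
a = 1/2, b = 1/2 ↦ 1/2  <
a = 1/2, b = 1 ↦ 1/2  <
a = 1, b = 0 ↦ 1  ≥
a = 1, b = 1/2 ↦ 1  ≥
a = 1, b = 1 ↦ 1  ≥
So 4 of the 9 assignments meet the threshold.

4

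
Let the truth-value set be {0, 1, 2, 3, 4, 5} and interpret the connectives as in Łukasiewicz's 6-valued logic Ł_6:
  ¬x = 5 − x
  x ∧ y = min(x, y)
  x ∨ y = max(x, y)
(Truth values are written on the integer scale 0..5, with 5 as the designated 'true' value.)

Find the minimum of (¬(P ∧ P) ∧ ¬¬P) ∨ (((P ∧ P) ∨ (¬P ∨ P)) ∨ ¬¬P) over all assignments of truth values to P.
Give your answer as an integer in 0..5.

Take P = 2:
P ∧ P = 2 ∧ 2 = 2
¬(P ∧ P) = ¬2 = 3
¬P = ¬2 = 3
¬¬P = ¬3 = 2
¬(P ∧ P) ∧ ¬¬P = 3 ∧ 2 = 2
P ∧ P = 2 ∧ 2 = 2
¬P = ¬2 = 3
¬P ∨ P = 3 ∨ 2 = 3
(P ∧ P) ∨ (¬P ∨ P) = 2 ∨ 3 = 3
¬P = ¬2 = 3
¬¬P = ¬3 = 2
((P ∧ P) ∨ (¬P ∨ P)) ∨ ¬¬P = 3 ∨ 2 = 3
(¬(P ∧ P) ∧ ¬¬P) ∨ (((P ∧ P) ∨ (¬P ∨ P)) ∨ ¬¬P) = 2 ∨ 3 = 3
No assignment yields a value below 3, so this is the minimum.

3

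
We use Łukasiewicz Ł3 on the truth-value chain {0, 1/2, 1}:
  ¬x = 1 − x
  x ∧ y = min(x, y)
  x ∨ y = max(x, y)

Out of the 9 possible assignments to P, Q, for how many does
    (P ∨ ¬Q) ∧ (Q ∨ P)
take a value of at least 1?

3

P = 0, Q = 0 ↦ 0  <
P = 0, Q = 1/2 ↦ 1/2  <
P = 0, Q = 1 ↦ 0  <
P = 1/2, Q = 0 ↦ 1/2  <
P = 1/2, Q = 1/2 ↦ 1/2  <
P = 1/2, Q = 1 ↦ 1/2  <
P = 1, Q = 0 ↦ 1  ≥
P = 1, Q = 1/2 ↦ 1  ≥
P = 1, Q = 1 ↦ 1  ≥
So 3 of the 9 assignments meet the threshold.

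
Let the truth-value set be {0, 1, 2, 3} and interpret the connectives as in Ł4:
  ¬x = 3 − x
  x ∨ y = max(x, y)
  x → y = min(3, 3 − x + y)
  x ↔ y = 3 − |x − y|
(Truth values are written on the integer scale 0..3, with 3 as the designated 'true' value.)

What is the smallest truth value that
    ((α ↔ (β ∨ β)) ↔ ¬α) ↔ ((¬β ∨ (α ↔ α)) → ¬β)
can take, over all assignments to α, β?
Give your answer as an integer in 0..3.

1

Take α = 1, β = 2:
β ∨ β = 2 ∨ 2 = 2
α ↔ (β ∨ β) = 1 ↔ 2 = 2
¬α = ¬1 = 2
(α ↔ (β ∨ β)) ↔ ¬α = 2 ↔ 2 = 3
¬β = ¬2 = 1
α ↔ α = 1 ↔ 1 = 3
¬β ∨ (α ↔ α) = 1 ∨ 3 = 3
¬β = ¬2 = 1
(¬β ∨ (α ↔ α)) → ¬β = 3 → 1 = 1
((α ↔ (β ∨ β)) ↔ ¬α) ↔ ((¬β ∨ (α ↔ α)) → ¬β) = 3 ↔ 1 = 1
No assignment yields a value below 1, so this is the minimum.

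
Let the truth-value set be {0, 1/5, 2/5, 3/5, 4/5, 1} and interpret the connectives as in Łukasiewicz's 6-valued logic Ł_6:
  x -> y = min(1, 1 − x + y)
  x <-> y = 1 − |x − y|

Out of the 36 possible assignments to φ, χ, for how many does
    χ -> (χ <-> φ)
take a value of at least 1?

27

value 1: 27 assignments (counts)
value 4/5: 3 assignments
value 3/5: 2 assignments
value 2/5: 2 assignments
value 1/5: 1 assignment
value 0: 1 assignment
So 27 of the 36 assignments meet the threshold.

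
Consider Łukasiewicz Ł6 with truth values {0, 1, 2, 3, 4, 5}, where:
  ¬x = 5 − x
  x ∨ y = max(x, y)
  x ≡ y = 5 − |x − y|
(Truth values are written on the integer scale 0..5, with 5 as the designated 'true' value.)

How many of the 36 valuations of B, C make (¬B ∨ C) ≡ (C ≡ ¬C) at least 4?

15

value 5: 4 assignments (counts)
value 4: 11 assignments (counts)
value 3: 10 assignments
value 2: 3 assignments
value 1: 1 assignment
value 0: 7 assignments
So 15 of the 36 assignments meet the threshold.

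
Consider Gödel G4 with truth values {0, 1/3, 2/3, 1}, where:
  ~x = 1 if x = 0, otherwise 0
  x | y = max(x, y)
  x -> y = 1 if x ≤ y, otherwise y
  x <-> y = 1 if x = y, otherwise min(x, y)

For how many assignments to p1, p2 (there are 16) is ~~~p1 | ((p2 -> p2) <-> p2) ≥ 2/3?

10

p1 = 0, p2 = 0 ↦ 1  ≥
p1 = 0, p2 = 1/3 ↦ 1  ≥
p1 = 0, p2 = 2/3 ↦ 1  ≥
p1 = 0, p2 = 1 ↦ 1  ≥
p1 = 1/3, p2 = 0 ↦ 0  <
p1 = 1/3, p2 = 1/3 ↦ 1/3  <
p1 = 1/3, p2 = 2/3 ↦ 2/3  ≥
p1 = 1/3, p2 = 1 ↦ 1  ≥
p1 = 2/3, p2 = 0 ↦ 0  <
p1 = 2/3, p2 = 1/3 ↦ 1/3  <
p1 = 2/3, p2 = 2/3 ↦ 2/3  ≥
p1 = 2/3, p2 = 1 ↦ 1  ≥
p1 = 1, p2 = 0 ↦ 0  <
p1 = 1, p2 = 1/3 ↦ 1/3  <
p1 = 1, p2 = 2/3 ↦ 2/3  ≥
p1 = 1, p2 = 1 ↦ 1  ≥
So 10 of the 16 assignments meet the threshold.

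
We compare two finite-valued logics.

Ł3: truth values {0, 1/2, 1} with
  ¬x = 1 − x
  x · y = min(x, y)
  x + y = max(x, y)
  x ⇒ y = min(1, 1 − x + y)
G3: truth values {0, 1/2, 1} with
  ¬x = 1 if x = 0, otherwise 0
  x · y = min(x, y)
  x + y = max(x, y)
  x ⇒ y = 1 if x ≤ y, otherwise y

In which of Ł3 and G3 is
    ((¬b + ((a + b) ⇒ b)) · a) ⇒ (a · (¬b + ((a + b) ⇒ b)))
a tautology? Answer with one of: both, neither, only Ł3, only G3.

both

In Ł3: every assignment gives 1 — tautology.
In G3: every assignment gives 1 — tautology.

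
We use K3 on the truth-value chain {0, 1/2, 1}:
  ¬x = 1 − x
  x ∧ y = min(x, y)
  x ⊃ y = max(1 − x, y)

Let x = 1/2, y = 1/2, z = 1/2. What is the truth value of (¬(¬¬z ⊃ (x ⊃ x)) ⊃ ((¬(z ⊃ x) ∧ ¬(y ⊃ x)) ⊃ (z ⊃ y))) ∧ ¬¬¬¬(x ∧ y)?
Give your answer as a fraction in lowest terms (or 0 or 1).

1/2

¬z = ¬1/2 = 1/2
¬¬z = ¬1/2 = 1/2
x ⊃ x = 1/2 ⊃ 1/2 = 1/2
¬¬z ⊃ (x ⊃ x) = 1/2 ⊃ 1/2 = 1/2
¬(¬¬z ⊃ (x ⊃ x)) = ¬1/2 = 1/2
z ⊃ x = 1/2 ⊃ 1/2 = 1/2
¬(z ⊃ x) = ¬1/2 = 1/2
y ⊃ x = 1/2 ⊃ 1/2 = 1/2
¬(y ⊃ x) = ¬1/2 = 1/2
¬(z ⊃ x) ∧ ¬(y ⊃ x) = 1/2 ∧ 1/2 = 1/2
z ⊃ y = 1/2 ⊃ 1/2 = 1/2
(¬(z ⊃ x) ∧ ¬(y ⊃ x)) ⊃ (z ⊃ y) = 1/2 ⊃ 1/2 = 1/2
¬(¬¬z ⊃ (x ⊃ x)) ⊃ ((¬(z ⊃ x) ∧ ¬(y ⊃ x)) ⊃ (z ⊃ y)) = 1/2 ⊃ 1/2 = 1/2
x ∧ y = 1/2 ∧ 1/2 = 1/2
¬(x ∧ y) = ¬1/2 = 1/2
¬¬(x ∧ y) = ¬1/2 = 1/2
¬¬¬(x ∧ y) = ¬1/2 = 1/2
¬¬¬¬(x ∧ y) = ¬1/2 = 1/2
(¬(¬¬z ⊃ (x ⊃ x)) ⊃ ((¬(z ⊃ x) ∧ ¬(y ⊃ x)) ⊃ (z ⊃ y))) ∧ ¬¬¬¬(x ∧ y) = 1/2 ∧ 1/2 = 1/2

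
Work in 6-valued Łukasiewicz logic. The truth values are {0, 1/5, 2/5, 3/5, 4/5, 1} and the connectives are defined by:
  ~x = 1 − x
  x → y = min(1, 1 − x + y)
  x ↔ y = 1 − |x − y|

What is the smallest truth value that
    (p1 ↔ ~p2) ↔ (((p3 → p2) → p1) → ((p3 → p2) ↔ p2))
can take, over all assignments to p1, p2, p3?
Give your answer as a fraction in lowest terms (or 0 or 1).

Take p1 = 0, p2 = 0, p3 = 0:
~p2 = ~0 = 1
p1 ↔ ~p2 = 0 ↔ 1 = 0
p3 → p2 = 0 → 0 = 1
(p3 → p2) → p1 = 1 → 0 = 0
p3 → p2 = 0 → 0 = 1
(p3 → p2) ↔ p2 = 1 ↔ 0 = 0
((p3 → p2) → p1) → ((p3 → p2) ↔ p2) = 0 → 0 = 1
(p1 ↔ ~p2) ↔ (((p3 → p2) → p1) → ((p3 → p2) ↔ p2)) = 0 ↔ 1 = 0
No assignment yields a value below 0, so this is the minimum.

0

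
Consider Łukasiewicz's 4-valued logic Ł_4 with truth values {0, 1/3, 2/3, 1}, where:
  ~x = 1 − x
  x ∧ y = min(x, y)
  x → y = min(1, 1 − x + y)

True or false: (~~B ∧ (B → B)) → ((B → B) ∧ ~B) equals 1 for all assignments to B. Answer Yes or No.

No

Counterexample: take B = 2/3.
~B = ~2/3 = 1/3
~~B = ~1/3 = 2/3
B → B = 2/3 → 2/3 = 1
~~B ∧ (B → B) = 2/3 ∧ 1 = 2/3
B → B = 2/3 → 2/3 = 1
~B = ~2/3 = 1/3
(B → B) ∧ ~B = 1 ∧ 1/3 = 1/3
(~~B ∧ (B → B)) → ((B → B) ∧ ~B) = 2/3 → 1/3 = 2/3
This gives 2/3 ≠ 1.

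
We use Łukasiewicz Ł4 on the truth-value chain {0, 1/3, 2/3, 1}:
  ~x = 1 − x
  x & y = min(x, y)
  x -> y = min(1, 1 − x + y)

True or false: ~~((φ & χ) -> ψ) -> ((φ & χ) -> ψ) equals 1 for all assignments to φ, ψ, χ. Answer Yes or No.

Yes

At φ = 1/3, ψ = 1/3, χ = 1, for instance:
φ & χ = 1/3 & 1 = 1/3
(φ & χ) -> ψ = 1/3 -> 1/3 = 1
~((φ & χ) -> ψ) = ~1 = 0
~~((φ & χ) -> ψ) = ~0 = 1
~~((φ & χ) -> ψ) -> ((φ & χ) -> ψ) = 1 -> 1 = 1
and checking the remaining 63 assignments likewise gives ≥ 1 in every case.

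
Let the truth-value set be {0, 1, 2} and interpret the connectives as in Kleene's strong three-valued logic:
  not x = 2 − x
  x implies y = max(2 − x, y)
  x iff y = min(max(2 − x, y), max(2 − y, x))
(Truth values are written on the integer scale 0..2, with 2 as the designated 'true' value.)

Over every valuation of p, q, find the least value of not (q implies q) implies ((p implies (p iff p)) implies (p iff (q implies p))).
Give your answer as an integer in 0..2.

Take p = 0, q = 1:
q implies q = 1 implies 1 = 1
not (q implies q) = not 1 = 1
p iff p = 0 iff 0 = 2
p implies (p iff p) = 0 implies 2 = 2
q implies p = 1 implies 0 = 1
p iff (q implies p) = 0 iff 1 = 1
(p implies (p iff p)) implies (p iff (q implies p)) = 2 implies 1 = 1
not (q implies q) implies ((p implies (p iff p)) implies (p iff (q implies p))) = 1 implies 1 = 1
No assignment yields a value below 1, so this is the minimum.

1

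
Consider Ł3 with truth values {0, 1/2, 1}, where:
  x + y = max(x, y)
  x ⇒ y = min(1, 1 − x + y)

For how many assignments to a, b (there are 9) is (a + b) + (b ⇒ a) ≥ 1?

8

a = 0, b = 0 ↦ 1  ≥
a = 0, b = 1/2 ↦ 1/2  <
a = 0, b = 1 ↦ 1  ≥
a = 1/2, b = 0 ↦ 1  ≥
a = 1/2, b = 1/2 ↦ 1  ≥
a = 1/2, b = 1 ↦ 1  ≥
a = 1, b = 0 ↦ 1  ≥
a = 1, b = 1/2 ↦ 1  ≥
a = 1, b = 1 ↦ 1  ≥
So 8 of the 9 assignments meet the threshold.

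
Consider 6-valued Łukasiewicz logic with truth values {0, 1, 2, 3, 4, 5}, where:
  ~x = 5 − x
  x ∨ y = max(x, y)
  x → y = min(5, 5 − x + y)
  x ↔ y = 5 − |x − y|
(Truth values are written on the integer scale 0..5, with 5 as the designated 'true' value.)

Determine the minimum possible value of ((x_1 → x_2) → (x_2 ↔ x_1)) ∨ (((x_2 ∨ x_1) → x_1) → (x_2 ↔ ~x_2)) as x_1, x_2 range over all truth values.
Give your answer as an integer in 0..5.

3

Take x_1 = 2, x_2 = 5:
x_1 → x_2 = 2 → 5 = 5
x_2 ↔ x_1 = 5 ↔ 2 = 2
(x_1 → x_2) → (x_2 ↔ x_1) = 5 → 2 = 2
x_2 ∨ x_1 = 5 ∨ 2 = 5
(x_2 ∨ x_1) → x_1 = 5 → 2 = 2
~x_2 = ~5 = 0
x_2 ↔ ~x_2 = 5 ↔ 0 = 0
((x_2 ∨ x_1) → x_1) → (x_2 ↔ ~x_2) = 2 → 0 = 3
((x_1 → x_2) → (x_2 ↔ x_1)) ∨ (((x_2 ∨ x_1) → x_1) → (x_2 ↔ ~x_2)) = 2 ∨ 3 = 3
No assignment yields a value below 3, so this is the minimum.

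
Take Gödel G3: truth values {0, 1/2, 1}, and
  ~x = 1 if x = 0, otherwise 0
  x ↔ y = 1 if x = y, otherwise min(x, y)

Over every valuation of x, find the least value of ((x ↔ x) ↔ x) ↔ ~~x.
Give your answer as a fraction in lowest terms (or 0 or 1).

1/2

Take x = 1/2:
x ↔ x = 1/2 ↔ 1/2 = 1
(x ↔ x) ↔ x = 1 ↔ 1/2 = 1/2
~x = ~1/2 = 0
~~x = ~0 = 1
((x ↔ x) ↔ x) ↔ ~~x = 1/2 ↔ 1 = 1/2
No assignment yields a value below 1/2, so this is the minimum.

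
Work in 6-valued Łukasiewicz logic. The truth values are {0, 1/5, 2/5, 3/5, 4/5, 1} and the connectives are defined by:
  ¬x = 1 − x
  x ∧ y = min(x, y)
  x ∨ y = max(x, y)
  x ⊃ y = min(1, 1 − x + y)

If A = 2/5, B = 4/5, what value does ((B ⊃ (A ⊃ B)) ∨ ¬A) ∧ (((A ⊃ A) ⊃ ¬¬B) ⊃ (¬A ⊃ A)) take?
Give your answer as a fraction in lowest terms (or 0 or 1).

1

A ⊃ B = 2/5 ⊃ 4/5 = 1
B ⊃ (A ⊃ B) = 4/5 ⊃ 1 = 1
¬A = ¬2/5 = 3/5
(B ⊃ (A ⊃ B)) ∨ ¬A = 1 ∨ 3/5 = 1
A ⊃ A = 2/5 ⊃ 2/5 = 1
¬B = ¬4/5 = 1/5
¬¬B = ¬1/5 = 4/5
(A ⊃ A) ⊃ ¬¬B = 1 ⊃ 4/5 = 4/5
¬A = ¬2/5 = 3/5
¬A ⊃ A = 3/5 ⊃ 2/5 = 4/5
((A ⊃ A) ⊃ ¬¬B) ⊃ (¬A ⊃ A) = 4/5 ⊃ 4/5 = 1
((B ⊃ (A ⊃ B)) ∨ ¬A) ∧ (((A ⊃ A) ⊃ ¬¬B) ⊃ (¬A ⊃ A)) = 1 ∧ 1 = 1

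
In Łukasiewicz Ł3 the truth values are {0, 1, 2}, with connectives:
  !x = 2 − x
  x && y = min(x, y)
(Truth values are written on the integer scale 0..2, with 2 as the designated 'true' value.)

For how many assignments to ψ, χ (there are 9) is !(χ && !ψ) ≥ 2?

ψ = 0, χ = 0 ↦ 2  ≥
ψ = 0, χ = 1 ↦ 1  <
ψ = 0, χ = 2 ↦ 0  <
ψ = 1, χ = 0 ↦ 2  ≥
ψ = 1, χ = 1 ↦ 1  <
ψ = 1, χ = 2 ↦ 1  <
ψ = 2, χ = 0 ↦ 2  ≥
ψ = 2, χ = 1 ↦ 2  ≥
ψ = 2, χ = 2 ↦ 2  ≥
So 5 of the 9 assignments meet the threshold.

5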